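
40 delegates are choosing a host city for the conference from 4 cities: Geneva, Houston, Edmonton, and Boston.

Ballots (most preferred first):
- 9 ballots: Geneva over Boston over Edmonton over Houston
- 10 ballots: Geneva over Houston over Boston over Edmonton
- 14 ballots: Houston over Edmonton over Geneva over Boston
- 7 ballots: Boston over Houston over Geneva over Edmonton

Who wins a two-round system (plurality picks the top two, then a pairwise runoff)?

Houston

Round 1 first-place votes: Geneva 19, Houston 14, Edmonton 0, Boston 7. Geneva and Houston advance.
Runoff: Geneva is ranked above Houston on 19 ballots, Houston above Geneva on 21.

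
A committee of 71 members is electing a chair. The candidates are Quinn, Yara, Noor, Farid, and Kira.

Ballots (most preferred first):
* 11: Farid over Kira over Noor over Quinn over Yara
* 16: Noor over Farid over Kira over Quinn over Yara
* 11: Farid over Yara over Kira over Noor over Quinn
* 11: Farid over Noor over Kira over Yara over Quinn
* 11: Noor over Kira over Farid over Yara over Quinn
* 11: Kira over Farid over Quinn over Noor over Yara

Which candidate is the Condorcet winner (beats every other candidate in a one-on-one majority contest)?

Farid

Farid vs Quinn: 71–0
Farid vs Yara: 71–0
Farid vs Noor: 44–27
Farid vs Kira: 49–22
Farid beats every other candidate.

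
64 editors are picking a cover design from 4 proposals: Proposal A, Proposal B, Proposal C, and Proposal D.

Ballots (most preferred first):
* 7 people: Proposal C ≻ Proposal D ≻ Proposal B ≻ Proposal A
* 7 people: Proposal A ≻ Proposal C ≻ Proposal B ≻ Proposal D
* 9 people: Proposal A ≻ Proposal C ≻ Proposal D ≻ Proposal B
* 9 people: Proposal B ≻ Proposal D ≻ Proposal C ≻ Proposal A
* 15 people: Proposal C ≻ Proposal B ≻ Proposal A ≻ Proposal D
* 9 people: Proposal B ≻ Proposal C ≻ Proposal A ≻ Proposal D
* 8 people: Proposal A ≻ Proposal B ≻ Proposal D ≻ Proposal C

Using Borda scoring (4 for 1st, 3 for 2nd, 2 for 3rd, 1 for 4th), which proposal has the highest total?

Proposal A: 7×1 + 7×4 + 9×4 + 9×1 + 15×2 + 9×2 + 8×4 = 160
Proposal B: 7×2 + 7×2 + 9×1 + 9×4 + 15×3 + 9×4 + 8×3 = 178
Proposal C: 7×4 + 7×3 + 9×3 + 9×2 + 15×4 + 9×3 + 8×1 = 189
Proposal D: 7×3 + 7×1 + 9×2 + 9×3 + 15×1 + 9×1 + 8×2 = 113

Proposal C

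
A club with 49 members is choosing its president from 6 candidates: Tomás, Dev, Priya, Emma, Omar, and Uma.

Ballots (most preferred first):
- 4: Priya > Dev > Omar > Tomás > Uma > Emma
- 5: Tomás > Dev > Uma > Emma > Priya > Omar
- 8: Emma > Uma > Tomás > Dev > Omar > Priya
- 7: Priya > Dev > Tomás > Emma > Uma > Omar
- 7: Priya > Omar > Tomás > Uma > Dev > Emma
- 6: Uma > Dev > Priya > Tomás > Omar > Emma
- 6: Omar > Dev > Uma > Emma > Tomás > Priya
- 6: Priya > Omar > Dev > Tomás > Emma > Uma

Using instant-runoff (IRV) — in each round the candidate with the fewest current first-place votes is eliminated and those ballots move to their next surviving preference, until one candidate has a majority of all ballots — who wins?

Uma

Round 1: Tomás 5, Dev 0, Priya 24, Emma 8, Omar 6, Uma 6. Dev eliminated.
Round 2: Tomás 5, Priya 24, Emma 8, Omar 6, Uma 6. Tomás eliminated.
Round 3: Priya 24, Emma 8, Omar 6, Uma 11. Omar eliminated.
Round 4: Priya 24, Emma 8, Uma 17. Emma eliminated.
Round 5: Priya 24, Uma 25. Uma has a majority (≥25).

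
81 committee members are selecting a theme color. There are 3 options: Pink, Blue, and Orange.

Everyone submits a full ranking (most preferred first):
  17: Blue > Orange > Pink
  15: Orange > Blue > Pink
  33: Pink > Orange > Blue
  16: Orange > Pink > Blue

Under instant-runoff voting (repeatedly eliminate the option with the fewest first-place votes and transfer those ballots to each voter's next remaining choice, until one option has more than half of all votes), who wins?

Orange

Round 1: Pink 33, Blue 17, Orange 31. Blue eliminated.
Round 2: Pink 33, Orange 48. Orange has a majority (≥41).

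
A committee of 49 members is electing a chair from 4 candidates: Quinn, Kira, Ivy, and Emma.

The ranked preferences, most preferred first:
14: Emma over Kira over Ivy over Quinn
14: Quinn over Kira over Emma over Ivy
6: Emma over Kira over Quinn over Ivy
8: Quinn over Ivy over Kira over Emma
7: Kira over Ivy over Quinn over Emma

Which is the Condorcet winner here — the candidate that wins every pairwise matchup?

Kira

Kira vs Quinn: 27–22
Kira vs Ivy: 41–8
Kira vs Emma: 29–20
Kira beats every other candidate.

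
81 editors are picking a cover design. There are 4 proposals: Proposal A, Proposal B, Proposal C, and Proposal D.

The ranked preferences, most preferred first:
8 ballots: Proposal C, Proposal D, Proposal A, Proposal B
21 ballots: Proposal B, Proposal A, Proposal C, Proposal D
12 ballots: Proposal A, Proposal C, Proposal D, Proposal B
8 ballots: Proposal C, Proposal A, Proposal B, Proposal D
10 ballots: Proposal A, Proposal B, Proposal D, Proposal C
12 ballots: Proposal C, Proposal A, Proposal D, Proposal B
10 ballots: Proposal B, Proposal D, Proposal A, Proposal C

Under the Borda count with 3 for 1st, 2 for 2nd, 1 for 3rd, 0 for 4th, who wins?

Proposal A: 8×1 + 21×2 + 12×3 + 8×2 + 10×3 + 12×2 + 10×1 = 166
Proposal B: 8×0 + 21×3 + 12×0 + 8×1 + 10×2 + 12×0 + 10×3 = 121
Proposal C: 8×3 + 21×1 + 12×2 + 8×3 + 10×0 + 12×3 + 10×0 = 129
Proposal D: 8×2 + 21×0 + 12×1 + 8×0 + 10×1 + 12×1 + 10×2 = 70

Proposal A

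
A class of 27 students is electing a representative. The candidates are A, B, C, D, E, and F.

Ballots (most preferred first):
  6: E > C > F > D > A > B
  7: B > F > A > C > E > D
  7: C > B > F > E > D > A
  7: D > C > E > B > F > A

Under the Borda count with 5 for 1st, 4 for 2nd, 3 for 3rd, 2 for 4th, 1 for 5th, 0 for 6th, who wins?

A: 6×1 + 7×3 + 7×0 + 7×0 = 27
B: 6×0 + 7×5 + 7×4 + 7×2 = 77
C: 6×4 + 7×2 + 7×5 + 7×4 = 101
D: 6×2 + 7×0 + 7×1 + 7×5 = 54
E: 6×5 + 7×1 + 7×2 + 7×3 = 72
F: 6×3 + 7×4 + 7×3 + 7×1 = 74

C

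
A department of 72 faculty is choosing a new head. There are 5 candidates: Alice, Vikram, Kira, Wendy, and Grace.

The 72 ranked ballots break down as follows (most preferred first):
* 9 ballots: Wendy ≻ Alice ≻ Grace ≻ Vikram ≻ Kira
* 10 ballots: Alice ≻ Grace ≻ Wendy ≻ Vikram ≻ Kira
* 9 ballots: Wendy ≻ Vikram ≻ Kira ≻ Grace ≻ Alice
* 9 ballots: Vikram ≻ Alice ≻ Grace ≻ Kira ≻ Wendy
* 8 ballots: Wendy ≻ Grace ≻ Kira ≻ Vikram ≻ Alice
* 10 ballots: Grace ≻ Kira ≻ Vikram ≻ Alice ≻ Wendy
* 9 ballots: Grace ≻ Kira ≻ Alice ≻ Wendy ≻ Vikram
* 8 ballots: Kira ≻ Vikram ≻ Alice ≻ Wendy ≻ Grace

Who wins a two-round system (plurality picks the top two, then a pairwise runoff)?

Round 1 first-place votes: Alice 10, Vikram 9, Kira 8, Wendy 26, Grace 19. Wendy and Grace advance.
Runoff: Wendy is ranked above Grace on 34 ballots, Grace above Wendy on 38.

Grace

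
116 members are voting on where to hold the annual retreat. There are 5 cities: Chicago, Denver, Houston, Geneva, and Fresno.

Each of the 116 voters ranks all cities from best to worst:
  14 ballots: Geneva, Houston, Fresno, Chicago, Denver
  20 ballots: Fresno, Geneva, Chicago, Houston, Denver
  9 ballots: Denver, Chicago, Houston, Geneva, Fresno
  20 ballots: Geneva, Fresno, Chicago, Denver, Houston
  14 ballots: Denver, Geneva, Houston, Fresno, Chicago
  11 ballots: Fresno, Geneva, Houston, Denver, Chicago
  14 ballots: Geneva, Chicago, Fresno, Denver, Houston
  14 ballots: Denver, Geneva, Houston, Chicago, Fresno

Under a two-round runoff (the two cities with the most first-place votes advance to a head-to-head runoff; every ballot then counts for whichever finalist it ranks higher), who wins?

Round 1 first-place votes: Chicago 0, Denver 37, Houston 0, Geneva 48, Fresno 31. Geneva and Denver advance.
Runoff: Geneva is ranked above Denver on 79 ballots, Denver above Geneva on 37.

Geneva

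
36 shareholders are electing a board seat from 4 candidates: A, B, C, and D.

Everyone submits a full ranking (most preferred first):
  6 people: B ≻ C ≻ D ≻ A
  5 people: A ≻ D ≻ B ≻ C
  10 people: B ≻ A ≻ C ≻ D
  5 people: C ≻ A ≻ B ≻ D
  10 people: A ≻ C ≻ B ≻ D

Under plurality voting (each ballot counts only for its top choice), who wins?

First-place votes: A 15, B 16, C 5, D 0.

B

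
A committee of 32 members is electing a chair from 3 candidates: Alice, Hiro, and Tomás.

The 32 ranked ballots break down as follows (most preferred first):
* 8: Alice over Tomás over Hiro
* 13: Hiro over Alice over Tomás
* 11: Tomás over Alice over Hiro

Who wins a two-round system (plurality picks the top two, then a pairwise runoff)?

Round 1 first-place votes: Alice 8, Hiro 13, Tomás 11. Hiro and Tomás advance.
Runoff: Hiro is ranked above Tomás on 13 ballots, Tomás above Hiro on 19.

Tomás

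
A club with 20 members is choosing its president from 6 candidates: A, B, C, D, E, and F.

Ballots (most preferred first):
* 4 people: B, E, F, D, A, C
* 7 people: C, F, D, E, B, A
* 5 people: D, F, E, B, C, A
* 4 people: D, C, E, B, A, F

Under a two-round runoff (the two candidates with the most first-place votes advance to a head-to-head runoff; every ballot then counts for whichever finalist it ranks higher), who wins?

D

Round 1 first-place votes: A 0, B 4, C 7, D 9, E 0, F 0. D and C advance.
Runoff: D is ranked above C on 13 ballots, C above D on 7.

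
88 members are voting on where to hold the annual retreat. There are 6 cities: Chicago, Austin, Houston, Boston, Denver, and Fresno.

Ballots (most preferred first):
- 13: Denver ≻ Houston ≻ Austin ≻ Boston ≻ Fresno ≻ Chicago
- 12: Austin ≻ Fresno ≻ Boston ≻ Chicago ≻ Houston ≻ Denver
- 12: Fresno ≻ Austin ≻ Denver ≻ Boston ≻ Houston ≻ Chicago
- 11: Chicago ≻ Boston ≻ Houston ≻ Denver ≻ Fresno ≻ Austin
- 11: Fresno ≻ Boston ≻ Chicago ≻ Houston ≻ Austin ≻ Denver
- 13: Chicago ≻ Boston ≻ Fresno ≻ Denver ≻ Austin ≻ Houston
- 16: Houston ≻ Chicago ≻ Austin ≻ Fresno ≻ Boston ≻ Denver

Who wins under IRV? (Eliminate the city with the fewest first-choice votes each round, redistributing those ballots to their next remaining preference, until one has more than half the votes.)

Round 1: Chicago 24, Austin 12, Houston 16, Boston 0, Denver 13, Fresno 23. Boston eliminated.
Round 2: Chicago 24, Austin 12, Houston 16, Denver 13, Fresno 23. Austin eliminated.
Round 3: Chicago 24, Houston 16, Denver 13, Fresno 35. Denver eliminated.
Round 4: Chicago 24, Houston 29, Fresno 35. Chicago eliminated.
Round 5: Houston 40, Fresno 48. Fresno has a majority (≥45).

Fresno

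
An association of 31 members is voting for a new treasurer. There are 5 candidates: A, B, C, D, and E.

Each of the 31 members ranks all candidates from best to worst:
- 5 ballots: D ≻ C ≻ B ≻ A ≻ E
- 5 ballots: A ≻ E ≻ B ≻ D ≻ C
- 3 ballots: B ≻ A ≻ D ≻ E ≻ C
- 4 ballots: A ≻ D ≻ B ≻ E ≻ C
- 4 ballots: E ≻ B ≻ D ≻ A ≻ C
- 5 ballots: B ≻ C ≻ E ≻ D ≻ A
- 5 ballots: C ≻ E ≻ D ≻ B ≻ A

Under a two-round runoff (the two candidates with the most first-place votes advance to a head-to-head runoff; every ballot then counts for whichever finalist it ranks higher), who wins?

B

Round 1 first-place votes: A 9, B 8, C 5, D 5, E 4. A and B advance.
Runoff: A is ranked above B on 9 ballots, B above A on 22.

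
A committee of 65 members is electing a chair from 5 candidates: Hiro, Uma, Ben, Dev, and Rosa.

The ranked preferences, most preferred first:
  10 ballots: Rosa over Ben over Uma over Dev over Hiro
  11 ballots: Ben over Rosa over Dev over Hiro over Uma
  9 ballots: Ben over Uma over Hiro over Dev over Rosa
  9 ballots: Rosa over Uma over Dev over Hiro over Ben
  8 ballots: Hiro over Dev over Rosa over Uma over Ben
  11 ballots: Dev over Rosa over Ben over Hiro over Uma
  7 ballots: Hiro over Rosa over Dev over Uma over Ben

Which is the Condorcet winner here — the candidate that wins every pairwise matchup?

Rosa vs Hiro: 41–24
Rosa vs Uma: 56–9
Rosa vs Ben: 45–20
Rosa vs Dev: 37–28
Rosa beats every other candidate.

Rosa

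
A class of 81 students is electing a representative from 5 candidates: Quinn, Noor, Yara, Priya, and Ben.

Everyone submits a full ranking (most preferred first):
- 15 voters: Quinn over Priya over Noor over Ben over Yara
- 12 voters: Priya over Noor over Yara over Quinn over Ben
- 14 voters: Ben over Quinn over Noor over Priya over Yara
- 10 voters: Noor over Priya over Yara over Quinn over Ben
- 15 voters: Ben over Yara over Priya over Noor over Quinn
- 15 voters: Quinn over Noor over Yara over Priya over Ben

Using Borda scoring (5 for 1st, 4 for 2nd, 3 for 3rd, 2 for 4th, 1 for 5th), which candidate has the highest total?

Noor

Quinn: 15×5 + 12×2 + 14×4 + 10×2 + 15×1 + 15×5 = 265
Noor: 15×3 + 12×4 + 14×3 + 10×5 + 15×2 + 15×4 = 275
Yara: 15×1 + 12×3 + 14×1 + 10×3 + 15×4 + 15×3 = 200
Priya: 15×4 + 12×5 + 14×2 + 10×4 + 15×3 + 15×2 = 263
Ben: 15×2 + 12×1 + 14×5 + 10×1 + 15×5 + 15×1 = 212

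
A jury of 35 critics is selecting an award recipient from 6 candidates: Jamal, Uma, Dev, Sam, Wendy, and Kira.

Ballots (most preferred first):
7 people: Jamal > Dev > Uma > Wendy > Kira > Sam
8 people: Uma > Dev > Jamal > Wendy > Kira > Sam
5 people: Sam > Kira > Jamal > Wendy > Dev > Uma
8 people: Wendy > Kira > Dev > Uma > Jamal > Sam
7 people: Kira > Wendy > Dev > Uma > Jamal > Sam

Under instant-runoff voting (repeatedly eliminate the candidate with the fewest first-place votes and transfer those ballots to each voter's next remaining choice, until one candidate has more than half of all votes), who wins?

Round 1: Jamal 7, Uma 8, Dev 0, Sam 5, Wendy 8, Kira 7. Dev eliminated.
Round 2: Jamal 7, Uma 8, Sam 5, Wendy 8, Kira 7. Sam eliminated.
Round 3: Jamal 7, Uma 8, Wendy 8, Kira 12. Jamal eliminated.
Round 4: Uma 15, Wendy 8, Kira 12. Wendy eliminated.
Round 5: Uma 15, Kira 20. Kira has a majority (≥18).

Kira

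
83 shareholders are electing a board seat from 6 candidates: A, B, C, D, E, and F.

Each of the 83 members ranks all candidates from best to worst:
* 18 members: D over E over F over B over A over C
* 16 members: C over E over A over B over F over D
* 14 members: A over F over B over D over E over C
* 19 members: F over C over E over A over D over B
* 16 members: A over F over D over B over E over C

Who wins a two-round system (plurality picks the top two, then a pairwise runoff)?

A

Round 1 first-place votes: A 30, B 0, C 16, D 18, E 0, F 19. A and F advance.
Runoff: A is ranked above F on 46 ballots, F above A on 37.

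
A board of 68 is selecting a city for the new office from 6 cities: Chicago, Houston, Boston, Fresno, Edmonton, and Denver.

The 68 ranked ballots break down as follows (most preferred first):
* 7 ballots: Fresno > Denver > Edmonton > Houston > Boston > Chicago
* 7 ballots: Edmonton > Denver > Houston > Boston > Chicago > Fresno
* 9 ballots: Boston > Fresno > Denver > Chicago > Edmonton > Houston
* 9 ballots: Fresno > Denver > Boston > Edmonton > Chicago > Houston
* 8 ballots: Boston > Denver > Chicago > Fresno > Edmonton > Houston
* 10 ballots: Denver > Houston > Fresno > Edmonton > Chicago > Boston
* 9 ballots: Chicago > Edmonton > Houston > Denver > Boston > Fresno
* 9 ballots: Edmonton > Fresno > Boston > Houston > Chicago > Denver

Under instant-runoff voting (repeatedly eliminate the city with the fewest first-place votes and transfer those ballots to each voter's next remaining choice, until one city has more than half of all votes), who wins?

Round 1: Chicago 9, Houston 0, Boston 17, Fresno 16, Edmonton 16, Denver 10. Houston eliminated.
Round 2: Chicago 9, Boston 17, Fresno 16, Edmonton 16, Denver 10. Chicago eliminated.
Round 3: Boston 17, Fresno 16, Edmonton 25, Denver 10. Denver eliminated.
Round 4: Boston 17, Fresno 26, Edmonton 25. Boston eliminated.
Round 5: Fresno 43, Edmonton 25. Fresno has a majority (≥35).

Fresno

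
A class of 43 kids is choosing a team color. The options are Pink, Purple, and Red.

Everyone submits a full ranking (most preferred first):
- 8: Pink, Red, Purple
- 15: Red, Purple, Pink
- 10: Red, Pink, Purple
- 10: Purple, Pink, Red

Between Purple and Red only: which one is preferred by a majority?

Red

Purple is ranked above Red on 10 ballots; Red above Purple on 33.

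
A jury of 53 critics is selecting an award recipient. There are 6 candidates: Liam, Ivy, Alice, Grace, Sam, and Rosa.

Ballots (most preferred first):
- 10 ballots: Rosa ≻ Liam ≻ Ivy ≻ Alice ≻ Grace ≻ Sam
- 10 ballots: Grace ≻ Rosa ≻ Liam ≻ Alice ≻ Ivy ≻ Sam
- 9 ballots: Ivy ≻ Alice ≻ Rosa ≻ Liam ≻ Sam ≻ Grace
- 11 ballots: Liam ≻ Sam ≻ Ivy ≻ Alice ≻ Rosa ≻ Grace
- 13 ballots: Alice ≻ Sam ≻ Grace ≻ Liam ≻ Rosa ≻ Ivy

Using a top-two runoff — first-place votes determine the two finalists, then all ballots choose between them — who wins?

Round 1 first-place votes: Liam 11, Ivy 9, Alice 13, Grace 10, Sam 0, Rosa 10. Alice and Liam advance.
Runoff: Alice is ranked above Liam on 22 ballots, Liam above Alice on 31.

Liam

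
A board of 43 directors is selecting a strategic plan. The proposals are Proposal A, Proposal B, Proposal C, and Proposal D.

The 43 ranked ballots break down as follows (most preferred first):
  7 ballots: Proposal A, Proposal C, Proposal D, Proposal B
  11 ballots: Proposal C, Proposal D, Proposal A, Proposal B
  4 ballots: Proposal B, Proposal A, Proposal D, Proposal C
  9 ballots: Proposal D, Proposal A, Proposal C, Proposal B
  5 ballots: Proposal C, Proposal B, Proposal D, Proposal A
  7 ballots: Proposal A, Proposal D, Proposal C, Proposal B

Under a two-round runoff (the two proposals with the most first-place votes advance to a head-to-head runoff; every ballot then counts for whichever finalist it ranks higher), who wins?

Round 1 first-place votes: Proposal A 14, Proposal B 4, Proposal C 16, Proposal D 9. Proposal C and Proposal A advance.
Runoff: Proposal C is ranked above Proposal A on 16 ballots, Proposal A above Proposal C on 27.

Proposal A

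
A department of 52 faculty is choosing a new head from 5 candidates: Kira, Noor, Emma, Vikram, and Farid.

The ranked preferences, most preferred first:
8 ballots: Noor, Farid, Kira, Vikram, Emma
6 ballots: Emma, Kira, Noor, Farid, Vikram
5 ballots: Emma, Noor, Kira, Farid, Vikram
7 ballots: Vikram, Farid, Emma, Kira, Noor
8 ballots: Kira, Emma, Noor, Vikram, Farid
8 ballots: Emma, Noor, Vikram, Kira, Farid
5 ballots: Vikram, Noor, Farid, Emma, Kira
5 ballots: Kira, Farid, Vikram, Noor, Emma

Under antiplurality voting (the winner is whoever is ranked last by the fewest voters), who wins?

Last-place votes: Kira 5, Noor 7, Emma 13, Vikram 11, Farid 16.

Kira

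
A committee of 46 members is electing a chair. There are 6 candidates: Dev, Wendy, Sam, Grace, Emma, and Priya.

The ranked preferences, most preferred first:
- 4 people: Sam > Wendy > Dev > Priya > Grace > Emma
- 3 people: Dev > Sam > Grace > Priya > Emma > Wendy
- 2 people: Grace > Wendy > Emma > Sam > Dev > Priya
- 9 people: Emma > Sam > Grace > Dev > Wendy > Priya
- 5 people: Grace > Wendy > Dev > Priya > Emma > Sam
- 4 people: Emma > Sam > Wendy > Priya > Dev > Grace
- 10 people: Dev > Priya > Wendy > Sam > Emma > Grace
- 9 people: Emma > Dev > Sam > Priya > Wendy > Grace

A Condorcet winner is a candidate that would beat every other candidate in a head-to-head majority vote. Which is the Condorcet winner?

Emma vs Dev: 24–22
Emma vs Wendy: 25–21
Emma vs Sam: 29–17
Emma vs Grace: 32–14
Emma vs Priya: 24–22
Emma beats every other candidate.

Emma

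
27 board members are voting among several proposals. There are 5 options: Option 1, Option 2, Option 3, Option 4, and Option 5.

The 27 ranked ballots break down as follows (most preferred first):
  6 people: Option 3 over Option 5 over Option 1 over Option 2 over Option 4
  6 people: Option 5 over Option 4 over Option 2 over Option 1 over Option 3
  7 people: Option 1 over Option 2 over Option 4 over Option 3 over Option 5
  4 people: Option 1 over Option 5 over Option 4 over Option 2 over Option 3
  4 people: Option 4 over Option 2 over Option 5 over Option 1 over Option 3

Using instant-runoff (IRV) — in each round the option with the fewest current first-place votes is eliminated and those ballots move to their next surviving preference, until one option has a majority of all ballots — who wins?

Option 5

Round 1: Option 1 11, Option 2 0, Option 3 6, Option 4 4, Option 5 6. Option 2 eliminated.
Round 2: Option 1 11, Option 3 6, Option 4 4, Option 5 6. Option 4 eliminated.
Round 3: Option 1 11, Option 3 6, Option 5 10. Option 3 eliminated.
Round 4: Option 1 11, Option 5 16. Option 5 has a majority (≥14).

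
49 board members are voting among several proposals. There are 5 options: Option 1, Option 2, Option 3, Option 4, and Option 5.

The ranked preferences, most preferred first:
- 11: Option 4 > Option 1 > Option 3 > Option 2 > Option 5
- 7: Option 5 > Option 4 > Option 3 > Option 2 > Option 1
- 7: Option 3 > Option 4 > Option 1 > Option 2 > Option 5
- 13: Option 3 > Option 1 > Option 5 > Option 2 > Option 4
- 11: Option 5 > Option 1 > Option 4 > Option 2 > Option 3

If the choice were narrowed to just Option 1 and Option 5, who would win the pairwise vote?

Option 1 is ranked above Option 5 on 31 ballots; Option 5 above Option 1 on 18.

Option 1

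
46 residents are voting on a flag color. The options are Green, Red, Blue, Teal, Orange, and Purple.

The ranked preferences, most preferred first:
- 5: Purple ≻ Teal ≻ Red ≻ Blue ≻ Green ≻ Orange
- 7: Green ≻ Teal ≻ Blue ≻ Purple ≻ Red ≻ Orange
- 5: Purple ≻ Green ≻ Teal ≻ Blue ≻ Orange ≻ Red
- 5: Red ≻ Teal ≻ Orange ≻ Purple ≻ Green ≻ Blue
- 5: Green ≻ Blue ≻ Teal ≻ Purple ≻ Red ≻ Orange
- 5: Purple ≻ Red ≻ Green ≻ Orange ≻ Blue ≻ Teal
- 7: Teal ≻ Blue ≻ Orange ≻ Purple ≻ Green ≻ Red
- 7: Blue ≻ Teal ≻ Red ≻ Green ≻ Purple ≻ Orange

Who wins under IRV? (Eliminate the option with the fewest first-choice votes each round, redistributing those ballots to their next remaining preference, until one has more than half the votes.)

Round 1: Green 12, Red 5, Blue 7, Teal 7, Orange 0, Purple 15. Orange eliminated.
Round 2: Green 12, Red 5, Blue 7, Teal 7, Purple 15. Red eliminated.
Round 3: Green 12, Blue 7, Teal 12, Purple 15. Blue eliminated.
Round 4: Green 12, Teal 19, Purple 15. Green eliminated.
Round 5: Teal 31, Purple 15. Teal has a majority (≥24).

Teal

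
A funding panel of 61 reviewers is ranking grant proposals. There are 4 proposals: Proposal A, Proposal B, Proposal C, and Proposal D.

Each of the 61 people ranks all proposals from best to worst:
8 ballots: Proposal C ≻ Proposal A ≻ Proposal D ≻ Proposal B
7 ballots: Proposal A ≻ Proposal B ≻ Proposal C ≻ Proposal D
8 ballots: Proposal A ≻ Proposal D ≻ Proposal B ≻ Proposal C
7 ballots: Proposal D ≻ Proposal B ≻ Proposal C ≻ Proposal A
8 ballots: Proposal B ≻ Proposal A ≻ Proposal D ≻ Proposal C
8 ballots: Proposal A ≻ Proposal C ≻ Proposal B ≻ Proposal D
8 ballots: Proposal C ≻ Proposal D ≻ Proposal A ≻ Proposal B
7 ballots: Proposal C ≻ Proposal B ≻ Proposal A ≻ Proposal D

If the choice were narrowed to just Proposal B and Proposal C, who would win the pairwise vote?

Proposal C

Proposal B is ranked above Proposal C on 30 ballots; Proposal C above Proposal B on 31.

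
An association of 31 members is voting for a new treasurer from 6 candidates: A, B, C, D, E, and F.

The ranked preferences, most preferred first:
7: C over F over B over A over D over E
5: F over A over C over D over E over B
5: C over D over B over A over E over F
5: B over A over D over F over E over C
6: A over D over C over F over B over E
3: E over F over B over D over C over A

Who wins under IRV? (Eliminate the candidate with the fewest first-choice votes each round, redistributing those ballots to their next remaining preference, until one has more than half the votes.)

Round 1: A 6, B 5, C 12, D 0, E 3, F 5. D eliminated.
Round 2: A 6, B 5, C 12, E 3, F 5. E eliminated.
Round 3: A 6, B 5, C 12, F 8. B eliminated.
Round 4: A 11, C 12, F 8. F eliminated.
Round 5: A 16, C 15. A has a majority (≥16).

A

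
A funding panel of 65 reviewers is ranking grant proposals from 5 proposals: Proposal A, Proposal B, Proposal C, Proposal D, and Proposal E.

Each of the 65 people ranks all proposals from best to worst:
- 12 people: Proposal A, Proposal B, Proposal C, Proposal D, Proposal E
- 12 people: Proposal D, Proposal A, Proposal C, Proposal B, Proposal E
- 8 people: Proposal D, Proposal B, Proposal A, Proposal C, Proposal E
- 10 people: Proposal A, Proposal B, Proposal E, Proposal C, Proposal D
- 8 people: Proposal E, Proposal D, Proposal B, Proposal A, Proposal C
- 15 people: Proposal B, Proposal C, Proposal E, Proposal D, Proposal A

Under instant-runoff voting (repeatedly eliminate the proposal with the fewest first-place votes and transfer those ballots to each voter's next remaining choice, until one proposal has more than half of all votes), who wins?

Proposal D

Round 1: Proposal A 22, Proposal B 15, Proposal C 0, Proposal D 20, Proposal E 8. Proposal C eliminated.
Round 2: Proposal A 22, Proposal B 15, Proposal D 20, Proposal E 8. Proposal E eliminated.
Round 3: Proposal A 22, Proposal B 15, Proposal D 28. Proposal B eliminated.
Round 4: Proposal A 22, Proposal D 43. Proposal D has a majority (≥33).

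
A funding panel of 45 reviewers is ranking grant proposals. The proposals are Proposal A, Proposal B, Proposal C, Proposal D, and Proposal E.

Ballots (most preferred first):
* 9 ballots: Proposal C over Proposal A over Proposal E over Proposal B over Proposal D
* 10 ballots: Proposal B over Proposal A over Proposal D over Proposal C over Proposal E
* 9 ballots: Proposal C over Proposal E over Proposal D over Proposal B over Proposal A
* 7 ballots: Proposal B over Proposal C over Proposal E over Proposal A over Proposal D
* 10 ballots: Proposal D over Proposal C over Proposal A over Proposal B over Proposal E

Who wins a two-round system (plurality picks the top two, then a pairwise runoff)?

Round 1 first-place votes: Proposal A 0, Proposal B 17, Proposal C 18, Proposal D 10, Proposal E 0. Proposal C and Proposal B advance.
Runoff: Proposal C is ranked above Proposal B on 28 ballots, Proposal B above Proposal C on 17.

Proposal C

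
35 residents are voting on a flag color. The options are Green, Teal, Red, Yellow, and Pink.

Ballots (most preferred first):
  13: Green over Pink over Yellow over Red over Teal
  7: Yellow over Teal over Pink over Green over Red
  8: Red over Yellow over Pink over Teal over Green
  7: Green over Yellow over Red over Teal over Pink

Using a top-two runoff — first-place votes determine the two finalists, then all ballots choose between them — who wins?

Round 1 first-place votes: Green 20, Teal 0, Red 8, Yellow 7, Pink 0. Green and Red advance.
Runoff: Green is ranked above Red on 27 ballots, Red above Green on 8.

Green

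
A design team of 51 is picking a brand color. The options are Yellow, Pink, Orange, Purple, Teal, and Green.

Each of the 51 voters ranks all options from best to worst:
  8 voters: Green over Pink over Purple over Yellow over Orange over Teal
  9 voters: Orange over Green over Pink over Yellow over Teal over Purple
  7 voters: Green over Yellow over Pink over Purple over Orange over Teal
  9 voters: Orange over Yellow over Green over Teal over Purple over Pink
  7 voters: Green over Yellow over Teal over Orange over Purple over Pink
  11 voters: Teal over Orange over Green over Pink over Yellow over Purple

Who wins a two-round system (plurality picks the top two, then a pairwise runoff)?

Round 1 first-place votes: Yellow 0, Pink 0, Orange 18, Purple 0, Teal 11, Green 22. Green and Orange advance.
Runoff: Green is ranked above Orange on 22 ballots, Orange above Green on 29.

Orange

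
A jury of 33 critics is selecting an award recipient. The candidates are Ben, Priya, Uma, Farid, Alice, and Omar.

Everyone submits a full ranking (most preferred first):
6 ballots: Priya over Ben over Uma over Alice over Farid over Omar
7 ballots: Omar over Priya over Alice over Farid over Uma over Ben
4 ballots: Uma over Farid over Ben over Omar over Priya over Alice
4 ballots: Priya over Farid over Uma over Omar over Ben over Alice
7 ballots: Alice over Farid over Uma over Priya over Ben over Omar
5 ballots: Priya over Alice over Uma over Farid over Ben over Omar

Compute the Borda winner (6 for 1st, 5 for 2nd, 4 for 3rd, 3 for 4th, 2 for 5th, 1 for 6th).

Ben: 6×5 + 7×1 + 4×4 + 4×2 + 7×2 + 5×2 = 85
Priya: 6×6 + 7×5 + 4×2 + 4×6 + 7×3 + 5×6 = 154
Uma: 6×4 + 7×2 + 4×6 + 4×4 + 7×4 + 5×4 = 126
Farid: 6×2 + 7×3 + 4×5 + 4×5 + 7×5 + 5×3 = 123
Alice: 6×3 + 7×4 + 4×1 + 4×1 + 7×6 + 5×5 = 121
Omar: 6×1 + 7×6 + 4×3 + 4×3 + 7×1 + 5×1 = 84

Priya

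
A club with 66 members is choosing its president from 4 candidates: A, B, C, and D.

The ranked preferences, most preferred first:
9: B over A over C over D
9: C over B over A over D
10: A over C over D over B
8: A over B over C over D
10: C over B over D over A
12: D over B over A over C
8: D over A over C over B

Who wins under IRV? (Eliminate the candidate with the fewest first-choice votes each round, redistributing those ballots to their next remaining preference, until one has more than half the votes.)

Round 1: A 18, B 9, C 19, D 20. B eliminated.
Round 2: A 27, C 19, D 20. C eliminated.
Round 3: A 36, D 30. A has a majority (≥34).

A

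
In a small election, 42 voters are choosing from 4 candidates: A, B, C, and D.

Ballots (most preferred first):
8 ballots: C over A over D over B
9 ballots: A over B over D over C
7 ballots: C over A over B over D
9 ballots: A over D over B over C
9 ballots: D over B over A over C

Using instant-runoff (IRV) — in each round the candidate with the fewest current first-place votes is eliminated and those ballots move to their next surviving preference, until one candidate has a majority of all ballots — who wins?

Round 1: A 18, B 0, C 15, D 9. B eliminated.
Round 2: A 18, C 15, D 9. D eliminated.
Round 3: A 27, C 15. A has a majority (≥22).

A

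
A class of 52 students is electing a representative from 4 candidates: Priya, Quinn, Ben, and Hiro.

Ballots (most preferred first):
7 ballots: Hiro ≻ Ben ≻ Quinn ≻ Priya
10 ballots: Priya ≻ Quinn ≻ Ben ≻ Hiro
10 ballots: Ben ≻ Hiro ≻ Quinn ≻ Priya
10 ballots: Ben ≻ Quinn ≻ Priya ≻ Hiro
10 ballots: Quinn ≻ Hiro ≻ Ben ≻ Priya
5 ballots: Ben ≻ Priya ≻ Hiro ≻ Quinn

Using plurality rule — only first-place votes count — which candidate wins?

First-place votes: Priya 10, Quinn 10, Ben 25, Hiro 7.

Ben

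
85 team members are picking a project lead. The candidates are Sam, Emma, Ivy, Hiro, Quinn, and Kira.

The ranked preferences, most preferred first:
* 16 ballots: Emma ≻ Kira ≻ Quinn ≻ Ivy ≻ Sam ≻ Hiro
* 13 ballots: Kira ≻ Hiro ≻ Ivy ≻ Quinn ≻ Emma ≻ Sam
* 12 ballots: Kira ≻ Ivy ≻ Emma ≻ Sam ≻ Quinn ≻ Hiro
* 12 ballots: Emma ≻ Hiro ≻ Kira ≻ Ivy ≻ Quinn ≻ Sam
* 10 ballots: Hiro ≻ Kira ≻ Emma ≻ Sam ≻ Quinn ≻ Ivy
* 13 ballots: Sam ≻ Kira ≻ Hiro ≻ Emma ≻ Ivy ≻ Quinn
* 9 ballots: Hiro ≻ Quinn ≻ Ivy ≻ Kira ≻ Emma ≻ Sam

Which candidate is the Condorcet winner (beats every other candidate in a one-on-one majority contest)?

Kira vs Sam: 72–13
Kira vs Emma: 57–28
Kira vs Ivy: 76–9
Kira vs Hiro: 54–31
Kira vs Quinn: 76–9
Kira beats every other candidate.

Kira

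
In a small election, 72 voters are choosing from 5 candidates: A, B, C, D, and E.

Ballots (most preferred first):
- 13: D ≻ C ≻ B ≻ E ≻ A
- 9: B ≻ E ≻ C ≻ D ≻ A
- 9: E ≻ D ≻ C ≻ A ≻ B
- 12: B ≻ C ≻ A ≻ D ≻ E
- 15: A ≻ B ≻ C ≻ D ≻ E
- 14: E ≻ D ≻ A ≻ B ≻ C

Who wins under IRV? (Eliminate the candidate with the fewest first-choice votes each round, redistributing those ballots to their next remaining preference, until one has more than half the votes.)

Round 1: A 15, B 21, C 0, D 13, E 23. C eliminated.
Round 2: A 15, B 21, D 13, E 23. D eliminated.
Round 3: A 15, B 34, E 23. A eliminated.
Round 4: B 49, E 23. B has a majority (≥37).

B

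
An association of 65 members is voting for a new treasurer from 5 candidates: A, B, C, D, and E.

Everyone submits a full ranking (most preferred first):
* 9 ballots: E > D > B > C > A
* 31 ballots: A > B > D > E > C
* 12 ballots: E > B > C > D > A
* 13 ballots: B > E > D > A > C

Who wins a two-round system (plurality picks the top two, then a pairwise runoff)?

E

Round 1 first-place votes: A 31, B 13, C 0, D 0, E 21. A and E advance.
Runoff: A is ranked above E on 31 ballots, E above A on 34.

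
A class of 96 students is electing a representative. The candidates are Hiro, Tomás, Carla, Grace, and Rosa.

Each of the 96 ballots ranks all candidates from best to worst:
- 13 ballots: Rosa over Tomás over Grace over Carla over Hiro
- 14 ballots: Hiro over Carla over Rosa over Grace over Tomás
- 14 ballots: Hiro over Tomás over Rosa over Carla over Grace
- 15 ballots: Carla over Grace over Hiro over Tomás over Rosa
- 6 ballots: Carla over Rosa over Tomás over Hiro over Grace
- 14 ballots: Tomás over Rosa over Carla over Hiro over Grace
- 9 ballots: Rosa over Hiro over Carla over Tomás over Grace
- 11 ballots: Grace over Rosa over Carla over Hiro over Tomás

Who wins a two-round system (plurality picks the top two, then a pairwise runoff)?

Round 1 first-place votes: Hiro 28, Tomás 14, Carla 21, Grace 11, Rosa 22. Hiro and Rosa advance.
Runoff: Hiro is ranked above Rosa on 43 ballots, Rosa above Hiro on 53.

Rosa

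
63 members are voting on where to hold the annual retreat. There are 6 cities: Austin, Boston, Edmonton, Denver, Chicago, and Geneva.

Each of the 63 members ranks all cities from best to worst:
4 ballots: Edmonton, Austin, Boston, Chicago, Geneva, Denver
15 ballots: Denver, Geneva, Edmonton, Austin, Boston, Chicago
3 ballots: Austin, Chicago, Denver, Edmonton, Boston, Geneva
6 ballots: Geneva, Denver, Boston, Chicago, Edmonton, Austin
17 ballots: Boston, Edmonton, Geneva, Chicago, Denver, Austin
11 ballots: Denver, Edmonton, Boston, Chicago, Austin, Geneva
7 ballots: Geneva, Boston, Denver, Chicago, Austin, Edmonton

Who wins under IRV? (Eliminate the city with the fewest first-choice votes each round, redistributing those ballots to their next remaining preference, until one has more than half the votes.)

Round 1: Austin 3, Boston 17, Edmonton 4, Denver 26, Chicago 0, Geneva 13. Chicago eliminated.
Round 2: Austin 3, Boston 17, Edmonton 4, Denver 26, Geneva 13. Austin eliminated.
Round 3: Boston 17, Edmonton 4, Denver 29, Geneva 13. Edmonton eliminated.
Round 4: Boston 21, Denver 29, Geneva 13. Geneva eliminated.
Round 5: Boston 28, Denver 35. Denver has a majority (≥32).

Denver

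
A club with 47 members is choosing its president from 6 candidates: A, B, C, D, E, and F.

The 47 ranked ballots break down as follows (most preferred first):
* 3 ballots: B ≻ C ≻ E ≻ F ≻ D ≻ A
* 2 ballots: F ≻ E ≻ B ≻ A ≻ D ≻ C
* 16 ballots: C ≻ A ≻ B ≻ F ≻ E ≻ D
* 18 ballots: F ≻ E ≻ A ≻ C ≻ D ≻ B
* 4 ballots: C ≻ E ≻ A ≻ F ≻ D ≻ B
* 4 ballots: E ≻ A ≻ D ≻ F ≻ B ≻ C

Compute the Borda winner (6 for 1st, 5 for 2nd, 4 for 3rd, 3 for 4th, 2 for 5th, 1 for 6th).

F

A: 3×1 + 2×3 + 16×5 + 18×4 + 4×4 + 4×5 = 197
B: 3×6 + 2×4 + 16×4 + 18×1 + 4×1 + 4×2 = 120
C: 3×5 + 2×1 + 16×6 + 18×3 + 4×6 + 4×1 = 195
D: 3×2 + 2×2 + 16×1 + 18×2 + 4×2 + 4×4 = 86
E: 3×4 + 2×5 + 16×2 + 18×5 + 4×5 + 4×6 = 188
F: 3×3 + 2×6 + 16×3 + 18×6 + 4×3 + 4×3 = 201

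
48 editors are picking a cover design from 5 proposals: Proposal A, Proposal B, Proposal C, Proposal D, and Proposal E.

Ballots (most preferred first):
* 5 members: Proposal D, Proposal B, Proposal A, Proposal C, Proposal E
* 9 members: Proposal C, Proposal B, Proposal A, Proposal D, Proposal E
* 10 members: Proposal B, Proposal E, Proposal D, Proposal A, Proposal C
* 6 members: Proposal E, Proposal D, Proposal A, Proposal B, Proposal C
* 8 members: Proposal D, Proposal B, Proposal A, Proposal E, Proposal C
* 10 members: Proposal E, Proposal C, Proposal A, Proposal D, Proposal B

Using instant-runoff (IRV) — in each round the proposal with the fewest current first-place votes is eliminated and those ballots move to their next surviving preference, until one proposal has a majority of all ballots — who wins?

Proposal B

Round 1: Proposal A 0, Proposal B 10, Proposal C 9, Proposal D 13, Proposal E 16. Proposal A eliminated.
Round 2: Proposal B 10, Proposal C 9, Proposal D 13, Proposal E 16. Proposal C eliminated.
Round 3: Proposal B 19, Proposal D 13, Proposal E 16. Proposal D eliminated.
Round 4: Proposal B 32, Proposal E 16. Proposal B has a majority (≥25).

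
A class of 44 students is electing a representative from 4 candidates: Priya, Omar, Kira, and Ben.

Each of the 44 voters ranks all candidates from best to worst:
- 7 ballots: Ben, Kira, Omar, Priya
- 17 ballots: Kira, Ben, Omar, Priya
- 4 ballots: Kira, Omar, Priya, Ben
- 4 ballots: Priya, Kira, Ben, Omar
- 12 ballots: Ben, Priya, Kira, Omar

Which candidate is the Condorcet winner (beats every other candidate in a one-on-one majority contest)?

Kira vs Priya: 28–16
Kira vs Omar: 44–0
Kira vs Ben: 25–19
Kira beats every other candidate.

Kira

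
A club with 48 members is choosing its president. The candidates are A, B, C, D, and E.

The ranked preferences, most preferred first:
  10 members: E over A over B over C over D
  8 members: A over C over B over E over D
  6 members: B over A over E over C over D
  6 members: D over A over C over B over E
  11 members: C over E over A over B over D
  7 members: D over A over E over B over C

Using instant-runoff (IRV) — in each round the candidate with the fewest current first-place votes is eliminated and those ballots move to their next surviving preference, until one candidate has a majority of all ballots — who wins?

A

Round 1: A 8, B 6, C 11, D 13, E 10. B eliminated.
Round 2: A 14, C 11, D 13, E 10. E eliminated.
Round 3: A 24, C 11, D 13. C eliminated.
Round 4: A 35, D 13. A has a majority (≥25).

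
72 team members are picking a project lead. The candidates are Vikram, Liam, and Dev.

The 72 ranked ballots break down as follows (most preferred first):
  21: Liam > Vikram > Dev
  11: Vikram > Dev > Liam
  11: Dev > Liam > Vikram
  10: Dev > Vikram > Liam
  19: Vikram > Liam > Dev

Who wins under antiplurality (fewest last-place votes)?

Last-place votes: Vikram 11, Liam 21, Dev 40.

Vikram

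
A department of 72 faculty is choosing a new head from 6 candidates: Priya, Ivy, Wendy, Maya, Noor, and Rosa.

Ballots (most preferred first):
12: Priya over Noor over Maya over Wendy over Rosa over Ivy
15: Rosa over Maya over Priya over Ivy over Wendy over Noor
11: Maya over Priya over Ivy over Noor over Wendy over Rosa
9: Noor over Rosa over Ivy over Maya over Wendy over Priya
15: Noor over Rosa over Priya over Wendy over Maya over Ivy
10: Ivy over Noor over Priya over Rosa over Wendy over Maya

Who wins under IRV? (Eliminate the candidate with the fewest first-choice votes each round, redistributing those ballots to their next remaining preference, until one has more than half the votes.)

Priya

Round 1: Priya 12, Ivy 10, Wendy 0, Maya 11, Noor 24, Rosa 15. Wendy eliminated.
Round 2: Priya 12, Ivy 10, Maya 11, Noor 24, Rosa 15. Ivy eliminated.
Round 3: Priya 12, Maya 11, Noor 34, Rosa 15. Maya eliminated.
Round 4: Priya 23, Noor 34, Rosa 15. Rosa eliminated.
Round 5: Priya 38, Noor 34. Priya has a majority (≥37).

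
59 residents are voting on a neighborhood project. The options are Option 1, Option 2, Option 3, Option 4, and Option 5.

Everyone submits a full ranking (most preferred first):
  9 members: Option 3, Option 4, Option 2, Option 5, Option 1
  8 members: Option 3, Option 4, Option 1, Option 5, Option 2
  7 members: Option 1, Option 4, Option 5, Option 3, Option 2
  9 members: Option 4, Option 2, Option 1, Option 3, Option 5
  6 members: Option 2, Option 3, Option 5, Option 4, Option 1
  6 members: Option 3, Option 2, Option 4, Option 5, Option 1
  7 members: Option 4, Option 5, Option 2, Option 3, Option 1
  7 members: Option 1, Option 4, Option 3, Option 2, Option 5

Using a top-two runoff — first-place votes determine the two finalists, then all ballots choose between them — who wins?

Option 4

Round 1 first-place votes: Option 1 14, Option 2 6, Option 3 23, Option 4 16, Option 5 0. Option 3 and Option 4 advance.
Runoff: Option 3 is ranked above Option 4 on 29 ballots, Option 4 above Option 3 on 30.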